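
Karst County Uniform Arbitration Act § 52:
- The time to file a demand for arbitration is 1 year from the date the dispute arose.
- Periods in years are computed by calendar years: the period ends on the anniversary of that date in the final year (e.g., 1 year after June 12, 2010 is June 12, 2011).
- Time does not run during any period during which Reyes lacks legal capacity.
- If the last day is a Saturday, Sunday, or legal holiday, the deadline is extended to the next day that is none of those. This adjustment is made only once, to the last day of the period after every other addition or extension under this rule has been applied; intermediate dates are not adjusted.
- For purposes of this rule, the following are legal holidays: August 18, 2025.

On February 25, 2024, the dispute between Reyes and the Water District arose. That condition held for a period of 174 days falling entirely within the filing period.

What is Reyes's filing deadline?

1 year after February 25, 2024 is February 25, 2025.
Tolling adds 174 days: February 25, 2025 + 174 days = August 18, 2025.
August 18, 2025 is a listed holiday. The next qualifying day is August 19, 2025.

August 19, 2025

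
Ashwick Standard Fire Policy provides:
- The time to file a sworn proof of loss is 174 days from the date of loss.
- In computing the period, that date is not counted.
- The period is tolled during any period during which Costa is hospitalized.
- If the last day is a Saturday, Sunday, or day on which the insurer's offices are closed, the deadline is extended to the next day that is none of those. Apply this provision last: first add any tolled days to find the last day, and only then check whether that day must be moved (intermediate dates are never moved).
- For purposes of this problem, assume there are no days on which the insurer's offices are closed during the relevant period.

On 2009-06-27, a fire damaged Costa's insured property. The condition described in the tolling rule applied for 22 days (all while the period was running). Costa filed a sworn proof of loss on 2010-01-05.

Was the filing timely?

Yes

174 days after 2009-06-27 is December 18, 2009.
Tolling adds 22 days: December 18, 2009 + 22 days = January 9, 2010.
January 9, 2010 is Saturday; January 10, 2010 is Sunday. The next qualifying day is January 11, 2010.
The deadline is January 11, 2010; the filing on January 5, 2010 is on or before that date.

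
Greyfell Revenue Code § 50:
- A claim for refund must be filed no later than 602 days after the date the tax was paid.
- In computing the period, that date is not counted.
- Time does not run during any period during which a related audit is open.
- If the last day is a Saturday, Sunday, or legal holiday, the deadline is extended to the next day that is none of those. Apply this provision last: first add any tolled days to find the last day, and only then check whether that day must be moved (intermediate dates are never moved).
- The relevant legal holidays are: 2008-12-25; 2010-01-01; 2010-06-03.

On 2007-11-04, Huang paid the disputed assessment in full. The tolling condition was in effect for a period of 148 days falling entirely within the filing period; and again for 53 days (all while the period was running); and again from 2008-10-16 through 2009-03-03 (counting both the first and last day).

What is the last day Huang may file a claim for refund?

June 4, 2010

602 days after 2007-11-04 is June 28, 2009.
Tolling adds 148 days: June 28, 2009 + 148 days = November 23, 2009.
Tolling adds 53 days: November 23, 2009 + 53 days = January 15, 2010.
From October 16, 2008 through March 3, 2009 inclusive is 139 days; tolling adds 139 days: January 15, 2010 + 139 days = June 3, 2010.
June 3, 2010 is a listed holiday. The next qualifying day is June 4, 2010.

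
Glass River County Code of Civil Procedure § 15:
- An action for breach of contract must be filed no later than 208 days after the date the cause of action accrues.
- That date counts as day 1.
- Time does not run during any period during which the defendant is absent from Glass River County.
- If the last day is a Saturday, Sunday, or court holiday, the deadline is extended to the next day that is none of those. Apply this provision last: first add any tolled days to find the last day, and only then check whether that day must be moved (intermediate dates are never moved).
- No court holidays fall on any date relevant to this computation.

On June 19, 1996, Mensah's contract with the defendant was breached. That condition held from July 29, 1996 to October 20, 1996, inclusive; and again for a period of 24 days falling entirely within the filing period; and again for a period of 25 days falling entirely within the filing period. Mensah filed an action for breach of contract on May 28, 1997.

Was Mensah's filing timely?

No

Counting June 19, 1996 as day 1, day 208 is January 12, 1997.
From July 29, 1996 through October 20, 1996 inclusive is 84 days; tolling adds 84 days: January 12, 1997 + 84 days = April 6, 1997.
Tolling adds 24 days: April 6, 1997 + 24 days = April 30, 1997.
Tolling adds 25 days: April 30, 1997 + 25 days = May 25, 1997.
May 25, 1997 is Sunday. The next qualifying day is May 26, 1997.
The deadline is May 26, 1997; the filing on May 28, 1997 is after that date.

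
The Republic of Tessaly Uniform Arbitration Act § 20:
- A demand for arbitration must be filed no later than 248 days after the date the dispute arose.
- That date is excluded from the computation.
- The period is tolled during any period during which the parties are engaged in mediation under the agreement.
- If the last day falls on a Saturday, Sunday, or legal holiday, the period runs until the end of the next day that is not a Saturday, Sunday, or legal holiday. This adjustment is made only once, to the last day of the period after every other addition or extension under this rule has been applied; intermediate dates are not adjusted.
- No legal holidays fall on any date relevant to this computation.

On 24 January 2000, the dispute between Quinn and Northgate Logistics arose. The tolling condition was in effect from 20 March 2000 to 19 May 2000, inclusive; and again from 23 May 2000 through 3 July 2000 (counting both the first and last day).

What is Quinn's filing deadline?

January 9, 2001

248 days after 24 January 2000 is September 28, 2000.
From March 20, 2000 through May 19, 2000 inclusive is 61 days; tolling adds 61 days: September 28, 2000 + 61 days = November 28, 2000.
From May 23, 2000 through July 3, 2000 inclusive is 42 days; tolling adds 42 days: November 28, 2000 + 42 days = January 9, 2001.
January 9, 2001 is a Tuesday and not a legal holiday, so no extension applies.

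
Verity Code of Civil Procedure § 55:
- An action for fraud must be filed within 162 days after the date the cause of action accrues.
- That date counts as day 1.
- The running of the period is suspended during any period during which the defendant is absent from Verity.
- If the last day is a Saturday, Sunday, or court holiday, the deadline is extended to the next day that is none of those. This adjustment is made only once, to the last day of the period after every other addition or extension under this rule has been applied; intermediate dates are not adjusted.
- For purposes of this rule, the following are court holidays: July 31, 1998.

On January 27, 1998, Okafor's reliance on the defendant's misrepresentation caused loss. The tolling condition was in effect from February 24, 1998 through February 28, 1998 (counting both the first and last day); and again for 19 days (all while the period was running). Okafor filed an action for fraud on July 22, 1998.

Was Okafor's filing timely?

Counting January 27, 1998 as day 1, day 162 is July 7, 1998.
From February 24, 1998 through February 28, 1998 inclusive is 5 days; tolling adds 5 days: July 7, 1998 + 5 days = July 12, 1998.
Tolling adds 19 days: July 12, 1998 + 19 days = July 31, 1998.
July 31, 1998 is a listed holiday; August 1, 1998 is Saturday; August 2, 1998 is Sunday. The next qualifying day is August 3, 1998.
The deadline is August 3, 1998; the filing on July 22, 1998 is on or before that date.

Yes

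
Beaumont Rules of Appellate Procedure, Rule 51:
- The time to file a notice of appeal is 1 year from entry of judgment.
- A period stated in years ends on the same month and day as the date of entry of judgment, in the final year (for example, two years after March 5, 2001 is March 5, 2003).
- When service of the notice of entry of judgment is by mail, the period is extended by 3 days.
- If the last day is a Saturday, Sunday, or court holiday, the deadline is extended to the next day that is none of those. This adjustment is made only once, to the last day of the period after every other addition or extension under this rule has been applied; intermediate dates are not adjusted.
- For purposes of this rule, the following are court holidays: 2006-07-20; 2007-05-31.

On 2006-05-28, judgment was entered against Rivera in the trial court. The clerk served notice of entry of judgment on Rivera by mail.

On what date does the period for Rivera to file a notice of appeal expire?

June 1, 2007

1 year after 2006-05-28 is May 28, 2007.
Service was by mail, adding 3 days: May 28, 2007 + 3 days = May 31, 2007.
May 31, 2007 is a listed holiday. The next qualifying day is June 1, 2007.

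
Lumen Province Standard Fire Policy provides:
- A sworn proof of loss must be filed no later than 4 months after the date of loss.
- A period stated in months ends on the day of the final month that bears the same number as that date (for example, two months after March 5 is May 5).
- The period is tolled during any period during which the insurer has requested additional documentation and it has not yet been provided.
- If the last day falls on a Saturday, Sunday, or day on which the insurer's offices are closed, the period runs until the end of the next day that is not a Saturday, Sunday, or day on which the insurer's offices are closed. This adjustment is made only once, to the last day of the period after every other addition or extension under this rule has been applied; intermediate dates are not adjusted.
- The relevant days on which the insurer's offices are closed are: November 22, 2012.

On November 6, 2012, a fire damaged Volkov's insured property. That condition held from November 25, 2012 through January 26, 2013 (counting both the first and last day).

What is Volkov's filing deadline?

May 8, 2013

4 months after November 6, 2012 is March 6, 2013.
From November 25, 2012 through January 26, 2013 inclusive is 63 days; tolling adds 63 days: March 6, 2013 + 63 days = May 8, 2013.
May 8, 2013 is a Wednesday and not a day on which the insurer's offices are closed, so no extension applies.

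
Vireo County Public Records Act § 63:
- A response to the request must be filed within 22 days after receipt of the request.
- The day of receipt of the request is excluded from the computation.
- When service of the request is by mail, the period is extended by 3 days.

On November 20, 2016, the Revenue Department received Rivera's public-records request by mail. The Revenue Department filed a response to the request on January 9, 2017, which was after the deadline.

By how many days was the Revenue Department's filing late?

25 days

22 days after November 20, 2016 is December 12, 2016.
Service was by mail, adding 3 days: December 12, 2016 + 3 days = December 15, 2016.
The deadline is December 15, 2016; from December 15, 2016 to January 9, 2017 is 25 days.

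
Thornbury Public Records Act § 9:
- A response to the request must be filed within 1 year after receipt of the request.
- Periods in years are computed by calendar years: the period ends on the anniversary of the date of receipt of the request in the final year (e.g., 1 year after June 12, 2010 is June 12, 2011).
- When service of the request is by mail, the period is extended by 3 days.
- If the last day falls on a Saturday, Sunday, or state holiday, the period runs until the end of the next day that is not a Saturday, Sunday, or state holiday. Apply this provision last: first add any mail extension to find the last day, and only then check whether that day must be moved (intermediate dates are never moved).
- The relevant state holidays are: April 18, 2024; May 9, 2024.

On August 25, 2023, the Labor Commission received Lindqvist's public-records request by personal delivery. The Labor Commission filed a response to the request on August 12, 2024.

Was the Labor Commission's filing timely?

1 year after August 25, 2023 is August 25, 2024.
Service was not by mail, so no mail extension applies.
August 25, 2024 is Sunday. The next qualifying day is August 26, 2024.
The deadline is August 26, 2024; the filing on August 12, 2024 is on or before that date.

Yes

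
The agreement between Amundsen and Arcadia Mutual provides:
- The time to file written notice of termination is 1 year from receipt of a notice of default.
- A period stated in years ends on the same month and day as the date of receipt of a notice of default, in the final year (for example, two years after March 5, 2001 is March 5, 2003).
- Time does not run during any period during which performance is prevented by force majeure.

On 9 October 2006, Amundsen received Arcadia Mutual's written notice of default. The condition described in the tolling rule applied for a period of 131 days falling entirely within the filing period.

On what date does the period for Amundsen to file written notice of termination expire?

February 17, 2008

1 year after 9 October 2006 is October 9, 2007.
Tolling adds 131 days: October 9, 2007 + 131 days = February 17, 2008.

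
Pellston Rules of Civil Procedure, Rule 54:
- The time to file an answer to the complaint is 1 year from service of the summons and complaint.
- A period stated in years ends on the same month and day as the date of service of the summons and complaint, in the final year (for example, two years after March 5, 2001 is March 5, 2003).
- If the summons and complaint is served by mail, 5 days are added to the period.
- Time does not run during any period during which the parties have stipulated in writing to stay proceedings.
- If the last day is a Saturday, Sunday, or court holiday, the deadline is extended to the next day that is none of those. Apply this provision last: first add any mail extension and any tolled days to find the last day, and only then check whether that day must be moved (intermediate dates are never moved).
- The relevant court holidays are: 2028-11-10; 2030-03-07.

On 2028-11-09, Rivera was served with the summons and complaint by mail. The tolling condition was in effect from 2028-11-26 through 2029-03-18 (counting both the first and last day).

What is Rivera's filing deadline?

1 year after 2028-11-09 is November 9, 2029.
Service was by mail, adding 5 days: November 9, 2029 + 5 days = November 14, 2029.
From November 26, 2028 through March 18, 2029 inclusive is 113 days; tolling adds 113 days: November 14, 2029 + 113 days = March 7, 2030.
March 7, 2030 is a listed holiday. The next qualifying day is March 8, 2030.

March 8, 2030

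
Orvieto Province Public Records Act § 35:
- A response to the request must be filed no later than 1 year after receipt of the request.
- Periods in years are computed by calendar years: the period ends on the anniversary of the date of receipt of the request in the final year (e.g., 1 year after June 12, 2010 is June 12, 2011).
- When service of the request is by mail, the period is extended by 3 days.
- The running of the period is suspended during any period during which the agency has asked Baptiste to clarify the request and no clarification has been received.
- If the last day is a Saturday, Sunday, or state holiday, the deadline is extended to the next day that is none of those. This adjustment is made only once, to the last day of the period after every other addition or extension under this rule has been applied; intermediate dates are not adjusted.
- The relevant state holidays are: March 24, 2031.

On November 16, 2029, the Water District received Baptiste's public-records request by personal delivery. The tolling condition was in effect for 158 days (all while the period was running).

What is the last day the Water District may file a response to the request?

April 23, 2031

1 year after November 16, 2029 is November 16, 2030.
Service was not by mail, so no mail extension applies.
Tolling adds 158 days: November 16, 2030 + 158 days = April 23, 2031.
April 23, 2031 is a Wednesday and not a state holiday, so no extension applies.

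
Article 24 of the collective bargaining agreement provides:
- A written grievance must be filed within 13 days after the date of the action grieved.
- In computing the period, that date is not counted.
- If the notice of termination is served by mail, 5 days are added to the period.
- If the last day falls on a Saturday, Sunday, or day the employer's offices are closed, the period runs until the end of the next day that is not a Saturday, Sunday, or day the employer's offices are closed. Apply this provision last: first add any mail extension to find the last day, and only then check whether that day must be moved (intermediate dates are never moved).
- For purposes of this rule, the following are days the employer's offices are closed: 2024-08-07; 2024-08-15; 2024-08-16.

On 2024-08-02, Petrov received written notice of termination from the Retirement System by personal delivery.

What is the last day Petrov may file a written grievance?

13 days after 2024-08-02 is August 15, 2024.
Service was not by mail, so no mail extension applies.
August 15, 2024 is a listed holiday; August 16, 2024 is a listed holiday; August 17, 2024 is Saturday; August 18, 2024 is Sunday. The next qualifying day is August 19, 2024.

August 19, 2024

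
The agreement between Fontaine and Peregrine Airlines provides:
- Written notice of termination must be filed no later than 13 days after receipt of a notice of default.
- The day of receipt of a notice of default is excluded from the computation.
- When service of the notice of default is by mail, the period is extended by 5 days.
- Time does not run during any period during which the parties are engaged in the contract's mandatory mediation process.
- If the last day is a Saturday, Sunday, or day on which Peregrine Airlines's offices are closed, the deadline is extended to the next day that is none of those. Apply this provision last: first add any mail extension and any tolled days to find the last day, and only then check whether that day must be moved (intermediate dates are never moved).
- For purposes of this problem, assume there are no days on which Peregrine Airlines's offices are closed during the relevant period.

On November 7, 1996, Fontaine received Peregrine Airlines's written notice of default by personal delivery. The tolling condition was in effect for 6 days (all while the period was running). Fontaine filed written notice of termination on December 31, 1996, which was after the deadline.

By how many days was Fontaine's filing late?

13 days after November 7, 1996 is November 20, 1996.
Service was not by mail, so no mail extension applies.
Tolling adds 6 days: November 20, 1996 + 6 days = November 26, 1996.
November 26, 1996 is a Tuesday and not a day on which Peregrine Airlines's offices are closed, so no extension applies.
The deadline is November 26, 1996; from November 26, 1996 to December 31, 1996 is 35 days.

35 days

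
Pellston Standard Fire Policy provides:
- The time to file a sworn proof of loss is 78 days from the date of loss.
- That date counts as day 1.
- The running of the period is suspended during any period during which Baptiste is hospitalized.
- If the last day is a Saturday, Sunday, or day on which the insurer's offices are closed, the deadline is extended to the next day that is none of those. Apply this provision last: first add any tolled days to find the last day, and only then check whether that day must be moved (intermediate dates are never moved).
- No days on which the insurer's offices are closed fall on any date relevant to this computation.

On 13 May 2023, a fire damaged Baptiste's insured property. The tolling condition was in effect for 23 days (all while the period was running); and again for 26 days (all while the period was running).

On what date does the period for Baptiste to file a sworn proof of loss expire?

September 18, 2023

Counting 13 May 2023 as day 1, day 78 is July 29, 2023.
Tolling adds 23 days: July 29, 2023 + 23 days = August 21, 2023.
Tolling adds 26 days: August 21, 2023 + 26 days = September 16, 2023.
September 16, 2023 is Saturday; September 17, 2023 is Sunday. The next qualifying day is September 18, 2023.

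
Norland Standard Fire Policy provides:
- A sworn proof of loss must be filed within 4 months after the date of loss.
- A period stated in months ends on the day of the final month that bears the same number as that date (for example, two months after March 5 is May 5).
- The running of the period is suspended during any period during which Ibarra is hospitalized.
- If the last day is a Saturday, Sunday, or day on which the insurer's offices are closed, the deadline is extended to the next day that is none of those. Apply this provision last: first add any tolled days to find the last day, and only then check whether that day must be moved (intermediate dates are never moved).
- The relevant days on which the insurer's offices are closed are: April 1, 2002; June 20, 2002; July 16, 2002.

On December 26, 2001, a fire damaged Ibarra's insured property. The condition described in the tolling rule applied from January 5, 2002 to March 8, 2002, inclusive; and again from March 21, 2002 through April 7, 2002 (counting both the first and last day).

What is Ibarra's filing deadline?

July 17, 2002

4 months after December 26, 2001 is April 26, 2002.
From January 5, 2002 through March 8, 2002 inclusive is 63 days; tolling adds 63 days: April 26, 2002 + 63 days = June 28, 2002.
From March 21, 2002 through April 7, 2002 inclusive is 18 days; tolling adds 18 days: June 28, 2002 + 18 days = July 16, 2002.
July 16, 2002 is a listed holiday. The next qualifying day is July 17, 2002.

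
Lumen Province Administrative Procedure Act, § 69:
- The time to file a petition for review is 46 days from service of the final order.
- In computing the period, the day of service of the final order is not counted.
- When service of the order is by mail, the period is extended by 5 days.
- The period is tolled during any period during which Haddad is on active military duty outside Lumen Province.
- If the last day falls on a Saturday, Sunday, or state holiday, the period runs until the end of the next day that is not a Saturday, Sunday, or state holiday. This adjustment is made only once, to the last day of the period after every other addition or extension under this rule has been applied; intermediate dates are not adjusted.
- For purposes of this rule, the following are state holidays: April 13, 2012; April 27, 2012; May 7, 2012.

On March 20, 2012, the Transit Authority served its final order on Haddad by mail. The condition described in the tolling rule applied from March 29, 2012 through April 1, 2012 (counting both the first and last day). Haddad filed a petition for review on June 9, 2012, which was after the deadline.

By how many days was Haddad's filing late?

46 days after March 20, 2012 is May 5, 2012.
Service was by mail, adding 5 days: May 5, 2012 + 5 days = May 10, 2012.
From March 29, 2012 through April 1, 2012 inclusive is 4 days; tolling adds 4 days: May 10, 2012 + 4 days = May 14, 2012.
May 14, 2012 is a Monday and not a state holiday, so no extension applies.
The deadline is May 14, 2012; from May 14, 2012 to June 9, 2012 is 26 days.

26 days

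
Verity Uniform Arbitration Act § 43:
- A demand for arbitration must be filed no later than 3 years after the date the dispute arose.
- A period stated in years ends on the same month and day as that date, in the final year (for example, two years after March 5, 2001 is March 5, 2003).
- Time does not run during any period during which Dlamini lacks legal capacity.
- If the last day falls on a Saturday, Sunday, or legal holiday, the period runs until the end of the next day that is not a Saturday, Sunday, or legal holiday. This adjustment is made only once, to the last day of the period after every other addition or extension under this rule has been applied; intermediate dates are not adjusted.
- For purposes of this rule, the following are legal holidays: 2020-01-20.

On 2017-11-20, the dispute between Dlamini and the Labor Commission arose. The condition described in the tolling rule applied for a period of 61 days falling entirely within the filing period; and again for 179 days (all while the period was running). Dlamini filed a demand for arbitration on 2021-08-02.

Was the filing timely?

3 years after 2017-11-20 is November 20, 2020.
Tolling adds 61 days: November 20, 2020 + 61 days = January 20, 2021.
Tolling adds 179 days: January 20, 2021 + 179 days = July 18, 2021.
July 18, 2021 is Sunday. The next qualifying day is July 19, 2021.
The deadline is July 19, 2021; the filing on August 2, 2021 is after that date.

No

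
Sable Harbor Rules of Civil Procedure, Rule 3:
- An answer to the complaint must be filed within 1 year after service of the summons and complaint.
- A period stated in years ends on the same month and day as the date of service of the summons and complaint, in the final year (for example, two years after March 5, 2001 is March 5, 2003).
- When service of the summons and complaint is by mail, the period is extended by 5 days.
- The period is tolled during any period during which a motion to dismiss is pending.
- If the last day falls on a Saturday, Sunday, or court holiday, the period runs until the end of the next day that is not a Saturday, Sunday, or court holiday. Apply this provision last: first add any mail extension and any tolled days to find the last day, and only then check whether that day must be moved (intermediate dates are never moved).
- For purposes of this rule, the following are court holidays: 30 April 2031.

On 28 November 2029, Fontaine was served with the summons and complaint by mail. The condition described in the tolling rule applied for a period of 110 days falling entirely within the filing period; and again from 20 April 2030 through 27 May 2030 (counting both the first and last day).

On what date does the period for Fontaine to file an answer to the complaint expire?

1 year after 28 November 2029 is November 28, 2030.
Service was by mail, adding 5 days: November 28, 2030 + 5 days = December 3, 2030.
Tolling adds 110 days: December 3, 2030 + 110 days = March 23, 2031.
From April 20, 2030 through May 27, 2030 inclusive is 38 days; tolling adds 38 days: March 23, 2031 + 38 days = April 30, 2031.
April 30, 2031 is a listed holiday. The next qualifying day is May 1, 2031.

May 1, 2031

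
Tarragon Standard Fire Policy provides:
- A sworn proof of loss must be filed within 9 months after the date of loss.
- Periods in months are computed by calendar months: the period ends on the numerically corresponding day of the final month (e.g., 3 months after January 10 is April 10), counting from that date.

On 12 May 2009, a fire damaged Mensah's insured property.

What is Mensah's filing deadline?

February 12, 2010

9 months after 12 May 2009 is February 12, 2010.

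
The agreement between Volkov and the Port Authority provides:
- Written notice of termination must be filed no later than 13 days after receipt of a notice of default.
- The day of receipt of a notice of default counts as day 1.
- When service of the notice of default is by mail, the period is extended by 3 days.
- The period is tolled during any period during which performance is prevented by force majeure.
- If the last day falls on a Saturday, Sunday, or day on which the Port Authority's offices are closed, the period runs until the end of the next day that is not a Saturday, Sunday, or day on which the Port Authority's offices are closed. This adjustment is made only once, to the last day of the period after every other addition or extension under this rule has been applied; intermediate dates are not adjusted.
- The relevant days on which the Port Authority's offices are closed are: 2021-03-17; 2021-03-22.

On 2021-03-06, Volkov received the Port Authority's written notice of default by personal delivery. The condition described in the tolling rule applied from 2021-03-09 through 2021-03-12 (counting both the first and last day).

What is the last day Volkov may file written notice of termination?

Counting 2021-03-06 as day 1, day 13 is March 18, 2021.
Service was not by mail, so no mail extension applies.
From March 9, 2021 through March 12, 2021 inclusive is 4 days; tolling adds 4 days: March 18, 2021 + 4 days = March 22, 2021.
March 22, 2021 is a listed holiday. The next qualifying day is March 23, 2021.

March 23, 2021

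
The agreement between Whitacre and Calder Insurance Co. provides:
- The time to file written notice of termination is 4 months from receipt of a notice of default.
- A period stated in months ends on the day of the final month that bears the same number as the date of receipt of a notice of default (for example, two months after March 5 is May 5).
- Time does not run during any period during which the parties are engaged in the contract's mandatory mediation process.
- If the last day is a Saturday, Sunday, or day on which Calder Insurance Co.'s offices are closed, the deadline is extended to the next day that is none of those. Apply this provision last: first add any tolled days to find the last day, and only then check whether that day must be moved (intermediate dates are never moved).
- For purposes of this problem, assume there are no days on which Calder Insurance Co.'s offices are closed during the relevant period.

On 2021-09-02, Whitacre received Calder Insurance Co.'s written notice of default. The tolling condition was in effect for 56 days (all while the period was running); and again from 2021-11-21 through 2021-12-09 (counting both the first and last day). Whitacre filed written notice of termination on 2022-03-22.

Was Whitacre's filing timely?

No

4 months after 2021-09-02 is January 2, 2022.
Tolling adds 56 days: January 2, 2022 + 56 days = February 27, 2022.
From November 21, 2021 through December 9, 2021 inclusive is 19 days; tolling adds 19 days: February 27, 2022 + 19 days = March 18, 2022.
March 18, 2022 is a Friday and not a day on which Calder Insurance Co.'s offices are closed, so no extension applies.
The deadline is March 18, 2022; the filing on March 22, 2022 is after that date.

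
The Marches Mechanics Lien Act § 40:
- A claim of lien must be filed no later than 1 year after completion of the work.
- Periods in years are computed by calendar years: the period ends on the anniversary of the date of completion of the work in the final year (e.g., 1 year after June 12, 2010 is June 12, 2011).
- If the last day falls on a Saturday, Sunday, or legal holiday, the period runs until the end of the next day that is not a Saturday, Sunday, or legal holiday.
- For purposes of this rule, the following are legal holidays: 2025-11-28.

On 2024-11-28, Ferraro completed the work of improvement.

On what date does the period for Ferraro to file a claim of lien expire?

1 year after 2024-11-28 is November 28, 2025.
November 28, 2025 is a listed holiday; November 29, 2025 is Saturday; November 30, 2025 is Sunday. The next qualifying day is December 1, 2025.

December 1, 2025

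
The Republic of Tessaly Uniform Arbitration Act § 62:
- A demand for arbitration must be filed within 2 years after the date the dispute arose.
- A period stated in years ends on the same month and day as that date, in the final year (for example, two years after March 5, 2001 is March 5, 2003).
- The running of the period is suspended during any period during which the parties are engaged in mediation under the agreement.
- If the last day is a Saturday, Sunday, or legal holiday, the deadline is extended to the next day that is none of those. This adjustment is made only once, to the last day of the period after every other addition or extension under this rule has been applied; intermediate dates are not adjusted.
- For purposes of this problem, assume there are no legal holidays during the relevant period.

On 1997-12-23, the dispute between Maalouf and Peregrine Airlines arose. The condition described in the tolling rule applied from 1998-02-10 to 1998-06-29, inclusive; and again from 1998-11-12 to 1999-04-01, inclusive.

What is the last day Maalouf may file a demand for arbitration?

2 years after 1997-12-23 is December 23, 1999.
From February 10, 1998 through June 29, 1998 inclusive is 140 days; tolling adds 140 days: December 23, 1999 + 140 days = May 11, 2000.
From November 12, 1998 through April 1, 1999 inclusive is 141 days; tolling adds 141 days: May 11, 2000 + 141 days = September 29, 2000.
September 29, 2000 is a Friday and not a legal holiday, so no extension applies.

September 29, 2000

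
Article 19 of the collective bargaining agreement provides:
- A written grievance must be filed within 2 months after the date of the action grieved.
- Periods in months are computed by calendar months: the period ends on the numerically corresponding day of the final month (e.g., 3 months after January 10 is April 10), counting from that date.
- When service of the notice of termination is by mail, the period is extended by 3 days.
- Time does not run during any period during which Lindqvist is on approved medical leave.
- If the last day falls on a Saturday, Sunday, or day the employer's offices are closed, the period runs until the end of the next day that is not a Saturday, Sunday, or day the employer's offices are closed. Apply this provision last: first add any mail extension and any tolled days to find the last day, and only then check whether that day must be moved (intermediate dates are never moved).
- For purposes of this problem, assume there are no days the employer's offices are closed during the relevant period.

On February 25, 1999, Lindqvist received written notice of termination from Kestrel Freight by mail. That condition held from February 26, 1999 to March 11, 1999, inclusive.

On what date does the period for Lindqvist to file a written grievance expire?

May 12, 1999

2 months after February 25, 1999 is April 25, 1999.
Service was by mail, adding 3 days: April 25, 1999 + 3 days = April 28, 1999.
From February 26, 1999 through March 11, 1999 inclusive is 14 days; tolling adds 14 days: April 28, 1999 + 14 days = May 12, 1999.
May 12, 1999 is a Wednesday and not a day the employer's offices are closed, so no extension applies.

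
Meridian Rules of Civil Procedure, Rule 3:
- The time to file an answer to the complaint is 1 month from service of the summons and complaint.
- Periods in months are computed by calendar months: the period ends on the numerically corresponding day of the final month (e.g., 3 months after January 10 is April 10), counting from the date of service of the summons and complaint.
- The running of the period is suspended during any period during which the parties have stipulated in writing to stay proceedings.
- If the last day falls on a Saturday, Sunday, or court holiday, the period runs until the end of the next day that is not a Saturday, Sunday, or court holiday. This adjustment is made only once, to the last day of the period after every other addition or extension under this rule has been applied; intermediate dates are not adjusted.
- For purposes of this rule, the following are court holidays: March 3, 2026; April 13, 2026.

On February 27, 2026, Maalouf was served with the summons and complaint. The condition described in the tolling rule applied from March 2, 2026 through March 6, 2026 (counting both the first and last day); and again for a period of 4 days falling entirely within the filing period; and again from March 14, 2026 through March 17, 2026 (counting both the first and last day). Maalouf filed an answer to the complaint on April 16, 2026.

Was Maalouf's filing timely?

1 month after February 27, 2026 is March 27, 2026.
From March 2, 2026 through March 6, 2026 inclusive is 5 days; tolling adds 5 days: March 27, 2026 + 5 days = April 1, 2026.
Tolling adds 4 days: April 1, 2026 + 4 days = April 5, 2026.
From March 14, 2026 through March 17, 2026 inclusive is 4 days; tolling adds 4 days: April 5, 2026 + 4 days = April 9, 2026.
April 9, 2026 is a Thursday and not a court holiday, so no extension applies.
The deadline is April 9, 2026; the filing on April 16, 2026 is after that date.

No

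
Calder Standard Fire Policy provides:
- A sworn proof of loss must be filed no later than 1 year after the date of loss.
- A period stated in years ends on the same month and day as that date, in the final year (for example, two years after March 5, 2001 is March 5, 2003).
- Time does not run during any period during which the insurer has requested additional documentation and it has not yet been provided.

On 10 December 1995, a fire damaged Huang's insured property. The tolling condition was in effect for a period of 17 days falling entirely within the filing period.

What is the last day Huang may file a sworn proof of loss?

December 27, 1996

1 year after 10 December 1995 is December 10, 1996.
Tolling adds 17 days: December 10, 1996 + 17 days = December 27, 1996.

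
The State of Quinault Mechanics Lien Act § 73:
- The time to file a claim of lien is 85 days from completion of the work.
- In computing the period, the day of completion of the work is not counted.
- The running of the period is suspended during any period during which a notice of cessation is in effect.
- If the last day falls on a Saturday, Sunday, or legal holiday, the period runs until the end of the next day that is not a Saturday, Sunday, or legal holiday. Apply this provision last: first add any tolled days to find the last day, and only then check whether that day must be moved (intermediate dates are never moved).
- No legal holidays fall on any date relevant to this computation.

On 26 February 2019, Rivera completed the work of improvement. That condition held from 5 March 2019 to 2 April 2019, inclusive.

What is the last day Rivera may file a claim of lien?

June 20, 2019

85 days after 26 February 2019 is May 22, 2019.
From March 5, 2019 through April 2, 2019 inclusive is 29 days; tolling adds 29 days: May 22, 2019 + 29 days = June 20, 2019.
June 20, 2019 is a Thursday and not a legal holiday, so no extension applies.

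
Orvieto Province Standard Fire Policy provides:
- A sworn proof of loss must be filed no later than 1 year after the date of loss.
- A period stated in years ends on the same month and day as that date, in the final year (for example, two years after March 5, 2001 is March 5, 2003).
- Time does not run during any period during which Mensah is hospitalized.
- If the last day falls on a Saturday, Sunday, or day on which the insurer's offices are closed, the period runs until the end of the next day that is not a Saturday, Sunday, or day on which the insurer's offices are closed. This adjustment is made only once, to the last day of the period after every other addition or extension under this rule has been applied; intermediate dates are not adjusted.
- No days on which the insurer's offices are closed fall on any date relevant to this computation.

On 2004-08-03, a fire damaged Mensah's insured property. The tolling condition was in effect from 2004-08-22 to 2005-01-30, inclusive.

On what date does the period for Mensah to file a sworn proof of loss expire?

January 12, 2006

1 year after 2004-08-03 is August 3, 2005.
From August 22, 2004 through January 30, 2005 inclusive is 162 days; tolling adds 162 days: August 3, 2005 + 162 days = January 12, 2006.
January 12, 2006 is a Thursday and not a day on which the insurer's offices are closed, so no extension applies.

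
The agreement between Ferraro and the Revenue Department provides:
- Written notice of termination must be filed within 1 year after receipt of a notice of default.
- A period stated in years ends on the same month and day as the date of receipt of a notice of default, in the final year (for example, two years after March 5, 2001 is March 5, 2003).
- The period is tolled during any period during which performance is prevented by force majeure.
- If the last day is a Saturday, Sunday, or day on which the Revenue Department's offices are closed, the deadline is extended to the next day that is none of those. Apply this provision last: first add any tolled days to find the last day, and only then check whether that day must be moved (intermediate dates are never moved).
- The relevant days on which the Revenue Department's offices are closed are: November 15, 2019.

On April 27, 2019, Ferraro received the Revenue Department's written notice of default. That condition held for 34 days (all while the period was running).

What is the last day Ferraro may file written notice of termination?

June 1, 2020

1 year after April 27, 2019 is April 27, 2020.
Tolling adds 34 days: April 27, 2020 + 34 days = May 31, 2020.
May 31, 2020 is Sunday. The next qualifying day is June 1, 2020.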